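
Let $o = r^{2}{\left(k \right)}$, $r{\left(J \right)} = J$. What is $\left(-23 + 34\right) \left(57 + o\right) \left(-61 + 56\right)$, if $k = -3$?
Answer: $-3630$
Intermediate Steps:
$o = 9$ ($o = \left(-3\right)^{2} = 9$)
$\left(-23 + 34\right) \left(57 + o\right) \left(-61 + 56\right) = \left(-23 + 34\right) \left(57 + 9\right) \left(-61 + 56\right) = 11 \cdot 66 \left(-5\right) = 726 \left(-5\right) = -3630$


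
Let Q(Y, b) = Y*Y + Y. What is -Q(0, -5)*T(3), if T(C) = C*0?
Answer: 0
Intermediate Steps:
Q(Y, b) = Y + Y² (Q(Y, b) = Y² + Y = Y + Y²)
T(C) = 0
-Q(0, -5)*T(3) = -0*(1 + 0)*0 = -0*1*0 = -0*0 = -1*0 = 0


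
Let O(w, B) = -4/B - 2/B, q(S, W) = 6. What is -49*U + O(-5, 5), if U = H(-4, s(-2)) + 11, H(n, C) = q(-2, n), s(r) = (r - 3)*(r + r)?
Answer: -4171/5 ≈ -834.20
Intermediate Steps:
s(r) = 2*r*(-3 + r) (s(r) = (-3 + r)*(2*r) = 2*r*(-3 + r))
H(n, C) = 6
O(w, B) = -6/B
U = 17 (U = 6 + 11 = 17)
-49*U + O(-5, 5) = -49*17 - 6/5 = -833 - 6*⅕ = -833 - 6/5 = -4171/5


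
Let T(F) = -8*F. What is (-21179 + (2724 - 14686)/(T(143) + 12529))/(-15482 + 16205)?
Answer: -241134877/8231355 ≈ -29.295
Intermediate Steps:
(-21179 + (2724 - 14686)/(T(143) + 12529))/(-15482 + 16205) = (-21179 + (2724 - 14686)/(-8*143 + 12529))/(-15482 + 16205) = (-21179 - 11962/(-1144 + 12529))/723 = (-21179 - 11962/11385)*(1/723) = -241134877/11385*1/723 = -241134877/8231355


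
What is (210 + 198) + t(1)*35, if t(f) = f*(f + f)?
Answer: 478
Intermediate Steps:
t(f) = 2*f**2 (t(f) = f*(2*f) = 2*f**2)
(210 + 198) + t(1)*35 = (210 + 198) + (2*1**2)*35 = 408 + (2*1)*35 = 408 + 2*35 = 408 + 70 = 478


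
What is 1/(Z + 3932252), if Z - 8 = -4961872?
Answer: -1/1029612 ≈ -9.7124e-7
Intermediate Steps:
Z = -4961864 (Z = 8 - 4961872 = -4961864)
1/(Z + 3932252) = 1/(-4961864 + 3932252) = 1/(-1029612) = -1/1029612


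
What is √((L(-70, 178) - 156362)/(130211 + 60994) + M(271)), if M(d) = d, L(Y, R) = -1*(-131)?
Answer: 2*√30486766205/21245 ≈ 16.437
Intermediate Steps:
L(Y, R) = 131
√((L(-70, 178) - 156362)/(130211 + 60994) + M(271)) = √((131 - 156362)/(130211 + 60994) + 271) = √(-156231/191205 + 271) = √(-156231*1/191205 + 271) = √(-17359/21245 + 271) = √(5740036/21245) = 2*√30486766205/21245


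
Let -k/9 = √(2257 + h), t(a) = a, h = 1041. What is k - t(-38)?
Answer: 38 - 9*√3298 ≈ -478.85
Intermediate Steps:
k = -9*√3298 (k = -9*√(2257 + 1041) = -9*√3298 ≈ -516.85)
k - t(-38) = -9*√3298 - 1*(-38) = -9*√3298 + 38 = 38 - 9*√3298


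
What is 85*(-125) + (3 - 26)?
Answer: -10648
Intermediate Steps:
85*(-125) + (3 - 26) = -10625 - 23 = -10648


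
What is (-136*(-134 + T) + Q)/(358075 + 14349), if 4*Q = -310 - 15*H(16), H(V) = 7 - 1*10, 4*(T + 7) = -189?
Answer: 102143/1489696 ≈ 0.068566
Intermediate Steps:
T = -217/4 (T = -7 + (¼)*(-189) = -7 - 189/4 = -217/4 ≈ -54.250)
H(V) = -3 (H(V) = 7 - 10 = -3)
Q = -265/4 (Q = (-310 - 15*(-3))/4 = (-310 + 45)/4 = (¼)*(-265) = -265/4 ≈ -66.250)
(-136*(-134 + T) + Q)/(358075 + 14349) = (-136*(-134 - 217/4) - 265/4)/(358075 + 14349) = (-136*(-753/4) - 265/4)/372424 = (25602 - 265/4)*(1/372424) = (102143/4)*(1/372424) = 102143/1489696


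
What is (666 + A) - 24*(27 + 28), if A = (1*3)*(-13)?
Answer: -693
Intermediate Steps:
A = -39 (A = 3*(-13) = -39)
(666 + A) - 24*(27 + 28) = (666 - 39) - 24*(27 + 28) = 627 - 24*55 = 627 - 1320 = -693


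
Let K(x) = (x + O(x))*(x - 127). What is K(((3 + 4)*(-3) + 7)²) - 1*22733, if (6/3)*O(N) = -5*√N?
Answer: -11624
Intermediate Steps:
O(N) = -5*√N/2 (O(N) = (-5*√N)/2 = -5*√N/2)
K(x) = (-127 + x)*(x - 5*√x/2) (K(x) = (x - 5*√x/2)*(x - 127) = (x - 5*√x/2)*(-127 + x) = (-127 + x)*(x - 5*√x/2))
K(((3 + 4)*(-3) + 7)²) - 1*22733 = ((((3 + 4)*(-3) + 7)²)² - 127*((3 + 4)*(-3) + 7)² - 5*(-7 - 1*(3 + 4)*(-3))³/2 + 635*√(((3 + 4)*(-3) + 7)²)/2) - 1*22733 = (((7*(-3) + 7)²)² - 127*(7*(-3) + 7)² - 5*((7*(-3) + 7)²)^(3/2)/2 + 635*√((7*(-3) + 7)²)/2) - 22733 = (((-21 + 7)²)² - 127*(-21 + 7)² - 5*((-21 + 7)²)^(3/2)/2 + 635*√((-21 + 7)²)/2) - 22733 = (((-14)²)² - 127*(-14)² - 5*((-14)²)^(3/2)/2 + 635*√((-14)²)/2) - 22733 = (196² - 127*196 - 5*196^(3/2)/2 + 635*√196/2) - 22733 = (38416 - 24892 - 5/2*2744 + (635/2)*14) - 22733 = (38416 - 24892 - 6860 + 4445) - 22733 = 11109 - 22733 = -11624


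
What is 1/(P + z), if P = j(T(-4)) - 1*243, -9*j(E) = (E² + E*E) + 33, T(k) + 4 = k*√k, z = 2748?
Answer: 12717/31946128 + 9*I/3993266 ≈ 0.00039808 + 2.2538e-6*I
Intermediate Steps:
T(k) = -4 + k^(3/2) (T(k) = -4 + k*√k = -4 + k^(3/2))
j(E) = -11/3 - 2*E²/9 (j(E) = -((E² + E*E) + 33)/9 = -((E² + E²) + 33)/9 = -(2*E² + 33)/9 = -(33 + 2*E²)/9 = -11/3 - 2*E²/9)
P = -740/3 - 2*(-4 - 8*I)²/9 (P = (-11/3 - 2*(-4 + (-4)^(3/2))²/9) - 1*243 = (-11/3 - 2*(-4 - 8*I)²/9) - 243 = -740/3 - 2*(-4 - 8*I)²/9 ≈ -236.0 - 14.222*I)
1/(P + z) = 1/((-236 - 128*I/9) + 2748) = 1/(2512 - 128*I/9) = 81*(2512 + 128*I/9)/511138048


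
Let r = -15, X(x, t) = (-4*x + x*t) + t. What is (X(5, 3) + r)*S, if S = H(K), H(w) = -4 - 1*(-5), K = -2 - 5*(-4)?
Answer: -17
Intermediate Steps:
X(x, t) = t - 4*x + t*x (X(x, t) = (-4*x + t*x) + t = t - 4*x + t*x)
K = 18 (K = -2 + 20 = 18)
H(w) = 1 (H(w) = -4 + 5 = 1)
S = 1
(X(5, 3) + r)*S = ((3 - 4*5 + 3*5) - 15)*1 = ((3 - 20 + 15) - 15)*1 = (-2 - 15)*1 = -17*1 = -17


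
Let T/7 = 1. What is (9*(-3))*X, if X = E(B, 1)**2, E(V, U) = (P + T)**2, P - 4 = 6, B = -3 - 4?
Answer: -2255067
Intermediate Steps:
B = -7
P = 10 (P = 4 + 6 = 10)
T = 7 (T = 7*1 = 7)
E(V, U) = 289 (E(V, U) = (10 + 7)**2 = 17**2 = 289)
X = 83521 (X = 289**2 = 83521)
(9*(-3))*X = (9*(-3))*83521 = -27*83521 = -2255067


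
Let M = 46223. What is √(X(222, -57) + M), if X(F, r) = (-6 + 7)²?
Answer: 12*√321 ≈ 215.00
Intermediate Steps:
X(F, r) = 1 (X(F, r) = 1² = 1)
√(X(222, -57) + M) = √(1 + 46223) = √46224 = 12*√321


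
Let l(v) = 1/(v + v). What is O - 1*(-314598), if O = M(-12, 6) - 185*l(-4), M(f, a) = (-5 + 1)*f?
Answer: 2517353/8 ≈ 3.1467e+5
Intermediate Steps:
M(f, a) = -4*f
l(v) = 1/(2*v)
O = 569/8 (O = -4*(-12) - 185/(2*(-4)) = 48 - 185*(-1)/(2*4) = 48 - 185*(-⅛) = 48 + 185/8 = 569/8 ≈ 71.125)
O - 1*(-314598) = 569/8 - 1*(-314598) = 569/8 + 314598 = 2517353/8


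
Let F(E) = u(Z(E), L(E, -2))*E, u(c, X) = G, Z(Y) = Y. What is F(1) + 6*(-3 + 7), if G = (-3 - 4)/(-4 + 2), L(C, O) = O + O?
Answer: 55/2 ≈ 27.500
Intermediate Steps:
L(C, O) = 2*O
G = 7/2 (G = -7/(-2) = -7*(-½) = 7/2 ≈ 3.5000)
u(c, X) = 7/2
F(E) = 7*E/2
F(1) + 6*(-3 + 7) = (7/2)*1 + 6*(-3 + 7) = 7/2 + 6*4 = 7/2 + 24 = 55/2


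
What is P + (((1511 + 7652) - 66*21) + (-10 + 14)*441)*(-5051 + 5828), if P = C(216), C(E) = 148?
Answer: 7413505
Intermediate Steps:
P = 148
P + (((1511 + 7652) - 66*21) + (-10 + 14)*441)*(-5051 + 5828) = 148 + (((1511 + 7652) - 66*21) + (-10 + 14)*441)*(-5051 + 5828) = 148 + ((9163 - 1386) + 4*441)*777 = 148 + (7777 + 1764)*777 = 148 + 9541*777 = 148 + 7413357 = 7413505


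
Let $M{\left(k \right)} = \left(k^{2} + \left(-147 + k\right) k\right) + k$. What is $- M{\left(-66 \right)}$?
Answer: $-18348$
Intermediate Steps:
$M{\left(k \right)} = k + k^{2} + k \left(-147 + k\right)$ ($M{\left(k \right)} = \left(k^{2} + k \left(-147 + k\right)\right) + k = k + k^{2} + k \left(-147 + k\right)$)
$- M{\left(-66 \right)} = - 2 \left(-66\right) \left(-73 - 66\right) = - 2 \left(-66\right) \left(-139\right) = \left(-1\right) 18348 = -18348$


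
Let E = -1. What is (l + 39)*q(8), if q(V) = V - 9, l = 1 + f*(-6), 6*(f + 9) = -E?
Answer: -93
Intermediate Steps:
f = -53/6 (f = -9 + (-1*(-1))/6 = -9 + (⅙)*1 = -9 + ⅙ = -53/6 ≈ -8.8333)
l = 54 (l = 1 - 53/6*(-6) = 1 + 53 = 54)
q(V) = -9 + V
(l + 39)*q(8) = (54 + 39)*(-9 + 8) = 93*(-1) = -93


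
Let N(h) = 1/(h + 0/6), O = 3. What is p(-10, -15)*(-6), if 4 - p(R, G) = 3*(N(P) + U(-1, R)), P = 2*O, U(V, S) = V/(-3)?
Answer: -15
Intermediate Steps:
U(V, S) = -V/3 (U(V, S) = V*(-1/3) = -V/3)
P = 6 (P = 2*3 = 6)
N(h) = 1/h (N(h) = 1/(h + 0*(1/6)) = 1/(h + 0) = 1/h)
p(R, G) = 5/2 (p(R, G) = 4 - 3*(1/6 - 1/3*(-1)) = 4 - 3*(1/6 + 1/3) = 4 - 3/2 = 5/2)
p(-10, -15)*(-6) = (5/2)*(-6) = -15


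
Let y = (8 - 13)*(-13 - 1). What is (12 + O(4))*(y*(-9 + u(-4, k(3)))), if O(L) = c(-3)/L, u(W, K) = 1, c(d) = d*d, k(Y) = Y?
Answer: -7980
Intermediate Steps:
c(d) = d**2
y = 70 (y = -5*(-14) = 70)
O(L) = 9/L (O(L) = (-3)**2/L = 9/L)
(12 + O(4))*(y*(-9 + u(-4, k(3)))) = (12 + 9/4)*(70*(-9 + 1)) = (12 + 9*(1/4))*(70*(-8)) = (12 + 9/4)*(-560) = (57/4)*(-560) = -7980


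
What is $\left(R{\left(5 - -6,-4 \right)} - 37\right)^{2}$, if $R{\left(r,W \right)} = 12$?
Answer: $625$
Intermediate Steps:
$\left(R{\left(5 - -6,-4 \right)} - 37\right)^{2} = \left(12 - 37\right)^{2} = \left(-25\right)^{2} = 625$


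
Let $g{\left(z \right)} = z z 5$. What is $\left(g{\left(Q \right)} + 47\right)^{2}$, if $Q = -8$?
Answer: $134689$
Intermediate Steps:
$g{\left(z \right)} = 5 z^{2}$ ($g{\left(z \right)} = z^{2} \cdot 5 = 5 z^{2}$)
$\left(g{\left(Q \right)} + 47\right)^{2} = \left(5 \left(-8\right)^{2} + 47\right)^{2} = \left(5 \cdot 64 + 47\right)^{2} = \left(320 + 47\right)^{2} = 367^{2} = 134689$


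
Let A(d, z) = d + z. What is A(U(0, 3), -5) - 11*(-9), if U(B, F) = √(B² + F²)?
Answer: 97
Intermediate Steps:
A(U(0, 3), -5) - 11*(-9) = (√(0² + 3²) - 5) - 11*(-9) = (√(0 + 9) - 5) + 99 = (√9 - 5) + 99 = (3 - 5) + 99 = -2 + 99 = 97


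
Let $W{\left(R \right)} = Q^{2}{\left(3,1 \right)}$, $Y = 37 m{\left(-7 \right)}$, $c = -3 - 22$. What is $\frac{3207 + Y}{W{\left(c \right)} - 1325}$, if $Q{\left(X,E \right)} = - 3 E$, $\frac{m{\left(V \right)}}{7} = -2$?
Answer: $- \frac{2689}{1316} \approx -2.0433$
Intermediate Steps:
$m{\left(V \right)} = -14$ ($m{\left(V \right)} = 7 \left(-2\right) = -14$)
$c = -25$
$Y = -518$ ($Y = 37 \left(-14\right) = -518$)
$W{\left(R \right)} = 9$ ($W{\left(R \right)} = \left(\left(-3\right) 1\right)^{2} = \left(-3\right)^{2} = 9$)
$\frac{3207 + Y}{W{\left(c \right)} - 1325} = \frac{3207 - 518}{9 - 1325} = \frac{2689}{-1316} = 2689 \left(- \frac{1}{1316}\right) = - \frac{2689}{1316}$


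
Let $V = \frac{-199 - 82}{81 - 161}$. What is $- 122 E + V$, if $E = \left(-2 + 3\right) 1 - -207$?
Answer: $- \frac{2029799}{80} \approx -25373.0$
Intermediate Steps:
$V = \frac{281}{80}$ ($V = - \frac{281}{-80} = \left(-281\right) \left(- \frac{1}{80}\right) = \frac{281}{80} \approx 3.5125$)
$E = 208$ ($E = 1 \cdot 1 + 207 = 1 + 207 = 208$)
$- 122 E + V = \left(-122\right) 208 + \frac{281}{80} = -25376 + \frac{281}{80} = - \frac{2029799}{80}$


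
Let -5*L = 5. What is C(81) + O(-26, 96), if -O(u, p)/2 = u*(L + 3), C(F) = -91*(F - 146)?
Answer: 6019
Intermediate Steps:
C(F) = 13286 - 91*F (C(F) = -91*(-146 + F) = 13286 - 91*F)
L = -1 (L = -⅕*5 = -1)
O(u, p) = -4*u (O(u, p) = -2*u*(-1 + 3) = -2*u*2 = -4*u)
C(81) + O(-26, 96) = (13286 - 91*81) - 4*(-26) = (13286 - 7371) + 104 = 5915 + 104 = 6019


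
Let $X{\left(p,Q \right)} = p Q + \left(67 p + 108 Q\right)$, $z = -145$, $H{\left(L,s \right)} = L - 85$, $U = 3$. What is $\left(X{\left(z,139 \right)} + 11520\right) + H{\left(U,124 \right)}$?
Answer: $-3420$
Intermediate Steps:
$H{\left(L,s \right)} = -85 + L$ ($H{\left(L,s \right)} = L - 85 = -85 + L$)
$X{\left(p,Q \right)} = 67 p + 108 Q + Q p$ ($X{\left(p,Q \right)} = Q p + \left(67 p + 108 Q\right) = 67 p + 108 Q + Q p$)
$\left(X{\left(z,139 \right)} + 11520\right) + H{\left(U,124 \right)} = \left(\left(67 \left(-145\right) + 108 \cdot 139 + 139 \left(-145\right)\right) + 11520\right) + \left(-85 + 3\right) = \left(\left(-9715 + 15012 - 20155\right) + 11520\right) - 82 = \left(-14858 + 11520\right) - 82 = -3338 - 82 = -3420$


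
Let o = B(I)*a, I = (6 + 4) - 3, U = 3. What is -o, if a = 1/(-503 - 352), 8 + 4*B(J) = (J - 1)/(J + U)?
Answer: -37/17100 ≈ -0.0021637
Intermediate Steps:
I = 7 (I = 10 - 3 = 7)
B(J) = -2 + (-1 + J)/(4*(3 + J)) (B(J) = -2 + ((J - 1)/(J + 3))/4 = -2 + ((-1 + J)/(3 + J))/4 = -2 + (-1 + J)/(4*(3 + J)))
a = -1/855 (a = 1/(-855) = -1/855 ≈ -0.0011696)
o = 37/17100 (o = ((-25 - 7*7)/(4*(3 + 7)))*(-1/855) = ((¼)*(-25 - 49)/10)*(-1/855) = ((¼)*(⅒)*(-74))*(-1/855) = -37/20*(-1/855) = 37/17100 ≈ 0.0021637)
-o = -1*37/17100 = -37/17100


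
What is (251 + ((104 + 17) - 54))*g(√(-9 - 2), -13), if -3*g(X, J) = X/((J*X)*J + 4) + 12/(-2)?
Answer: 199625878/314187 - 424*I*√11/314187 ≈ 635.37 - 0.0044758*I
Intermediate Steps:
g(X, J) = 2 - X/(3*(4 + X*J²)) (g(X, J) = -(X/((J*X)*J + 4) + 12/(-2))/3 = -(X/(X*J² + 4) + 12*(-½))/3 = -(X/(4 + X*J²) - 6)/3 = -(-6 + X/(4 + X*J²))/3 = 2 - X/(3*(4 + X*J²)))
(251 + ((104 + 17) - 54))*g(√(-9 - 2), -13) = (251 + ((104 + 17) - 54))*((24 - √(-9 - 2) + 6*√(-9 - 2)*(-13)²)/(3*(4 + √(-9 - 2)*(-13)²))) = (251 + (121 - 54))*((24 - √(-11) + 6*√(-11)*169)/(3*(4 + √(-11)*169))) = (251 + 67)*((24 - I*√11 + 6*(I*√11)*169)/(3*(4 + (I*√11)*169))) = 318*((24 - I*√11 + 1014*I*√11)/(3*(4 + 169*I*√11))) = 318*((24 + 1013*I*√11)/(3*(4 + 169*I*√11))) = 106*(24 + 1013*I*√11)/(4 + 169*I*√11)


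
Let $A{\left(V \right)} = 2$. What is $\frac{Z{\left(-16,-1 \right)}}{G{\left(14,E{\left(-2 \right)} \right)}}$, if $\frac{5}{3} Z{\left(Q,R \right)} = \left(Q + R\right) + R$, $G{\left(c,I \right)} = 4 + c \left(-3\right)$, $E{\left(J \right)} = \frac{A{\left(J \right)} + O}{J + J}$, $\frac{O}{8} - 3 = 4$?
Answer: $\frac{27}{95} \approx 0.28421$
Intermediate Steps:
$O = 56$ ($O = 24 + 8 \cdot 4 = 24 + 32 = 56$)
$E{\left(J \right)} = \frac{29}{J}$ ($E{\left(J \right)} = \frac{2 + 56}{J + J} = \frac{58}{2 J} = 58 \frac{1}{2 J} = \frac{29}{J}$)
$G{\left(c,I \right)} = 4 - 3 c$
$Z{\left(Q,R \right)} = \frac{3 Q}{5} + \frac{6 R}{5}$ ($Z{\left(Q,R \right)} = \frac{3 \left(\left(Q + R\right) + R\right)}{5} = \frac{3 \left(Q + 2 R\right)}{5} = \frac{3 Q}{5} + \frac{6 R}{5}$)
$\frac{Z{\left(-16,-1 \right)}}{G{\left(14,E{\left(-2 \right)} \right)}} = \frac{\frac{3}{5} \left(-16\right) + \frac{6}{5} \left(-1\right)}{4 - 42} = \frac{- \frac{48}{5} - \frac{6}{5}}{4 - 42} = - \frac{54}{5 \left(-38\right)} = \left(- \frac{54}{5}\right) \left(- \frac{1}{38}\right) = \frac{27}{95}$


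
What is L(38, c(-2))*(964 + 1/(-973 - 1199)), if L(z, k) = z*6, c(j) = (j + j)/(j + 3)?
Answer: 39782333/181 ≈ 2.1979e+5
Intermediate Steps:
c(j) = 2*j/(3 + j) (c(j) = (2*j)/(3 + j) = 2*j/(3 + j))
L(z, k) = 6*z
L(38, c(-2))*(964 + 1/(-973 - 1199)) = (6*38)*(964 + 1/(-973 - 1199)) = 228*(964 + 1/(-2172)) = 228*(964 - 1/2172) = 228*(2093807/2172) = 39782333/181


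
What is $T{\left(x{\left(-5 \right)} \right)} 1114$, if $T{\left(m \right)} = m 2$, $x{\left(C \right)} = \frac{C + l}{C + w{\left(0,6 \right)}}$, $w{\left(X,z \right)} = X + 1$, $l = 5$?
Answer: $0$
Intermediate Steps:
$w{\left(X,z \right)} = 1 + X$
$x{\left(C \right)} = \frac{5 + C}{1 + C}$ ($x{\left(C \right)} = \frac{C + 5}{C + \left(1 + 0\right)} = \frac{5 + C}{C + 1} = \frac{5 + C}{1 + C}$)
$T{\left(m \right)} = 2 m$
$T{\left(x{\left(-5 \right)} \right)} 1114 = 2 \frac{5 - 5}{1 - 5} \cdot 1114 = 2 \frac{1}{-4} \cdot 0 \cdot 1114 = 2 \left(\left(- \frac{1}{4}\right) 0\right) 1114 = 2 \cdot 0 \cdot 1114 = 0 \cdot 1114 = 0$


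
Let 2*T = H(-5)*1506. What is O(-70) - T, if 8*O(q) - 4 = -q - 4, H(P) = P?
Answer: 15095/4 ≈ 3773.8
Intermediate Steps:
T = -3765 (T = (-5*1506)/2 = (½)*(-7530) = -3765)
O(q) = -q/8 (O(q) = ½ + (-q - 4)/8 = ½ + (-4 - q)/8 = ½ + (-½ - q/8) = -q/8)
O(-70) - T = -⅛*(-70) - 1*(-3765) = 35/4 + 3765 = 15095/4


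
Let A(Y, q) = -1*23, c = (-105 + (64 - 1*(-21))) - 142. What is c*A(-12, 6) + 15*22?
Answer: 4056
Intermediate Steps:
c = -162 (c = (-105 + (64 + 21)) - 142 = (-105 + 85) - 142 = -20 - 142 = -162)
A(Y, q) = -23
c*A(-12, 6) + 15*22 = -162*(-23) + 15*22 = 3726 + 330 = 4056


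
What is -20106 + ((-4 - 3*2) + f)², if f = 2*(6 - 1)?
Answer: -20106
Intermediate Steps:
f = 10 (f = 2*5 = 10)
-20106 + ((-4 - 3*2) + f)² = -20106 + ((-4 - 3*2) + 10)² = -20106 + ((-4 - 6) + 10)² = -20106 + (-10 + 10)² = -20106 + 0² = -20106 + 0 = -20106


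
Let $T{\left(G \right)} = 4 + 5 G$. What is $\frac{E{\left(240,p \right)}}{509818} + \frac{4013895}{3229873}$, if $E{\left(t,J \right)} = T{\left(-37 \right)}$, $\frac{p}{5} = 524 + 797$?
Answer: $\frac{2045771314097}{1646647393114} \approx 1.2424$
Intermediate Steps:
$p = 6605$ ($p = 5 \left(524 + 797\right) = 5 \cdot 1321 = 6605$)
$E{\left(t,J \right)} = -181$ ($E{\left(t,J \right)} = 4 + 5 \left(-37\right) = 4 - 185 = -181$)
$\frac{E{\left(240,p \right)}}{509818} + \frac{4013895}{3229873} = - \frac{181}{509818} + \frac{4013895}{3229873} = \frac{2045771314097}{1646647393114}$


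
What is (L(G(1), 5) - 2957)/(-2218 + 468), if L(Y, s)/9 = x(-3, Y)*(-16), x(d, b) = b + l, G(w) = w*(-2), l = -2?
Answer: 2381/1750 ≈ 1.3606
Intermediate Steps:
G(w) = -2*w
x(d, b) = -2 + b (x(d, b) = b - 2 = -2 + b)
L(Y, s) = 288 - 144*Y (L(Y, s) = 9*((-2 + Y)*(-16)) = 9*(32 - 16*Y) = 288 - 144*Y)
(L(G(1), 5) - 2957)/(-2218 + 468) = ((288 - (-288)) - 2957)/(-2218 + 468) = ((288 - 144*(-2)) - 2957)/(-1750) = ((288 + 288) - 2957)*(-1/1750) = (576 - 2957)*(-1/1750) = -2381*(-1/1750) = 2381/1750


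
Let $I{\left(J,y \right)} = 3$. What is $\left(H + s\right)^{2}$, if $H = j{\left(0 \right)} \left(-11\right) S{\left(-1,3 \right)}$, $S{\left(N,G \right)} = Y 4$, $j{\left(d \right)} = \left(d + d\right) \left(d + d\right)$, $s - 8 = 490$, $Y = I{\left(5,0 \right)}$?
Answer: $248004$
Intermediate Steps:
$Y = 3$
$s = 498$ ($s = 8 + 490 = 498$)
$j{\left(d \right)} = 4 d^{2}$ ($j{\left(d \right)} = 2 d 2 d = 4 d^{2}$)
$S{\left(N,G \right)} = 12$ ($S{\left(N,G \right)} = 3 \cdot 4 = 12$)
$H = 0$ ($H = 4 \cdot 0^{2} \left(-11\right) 12 = 4 \cdot 0 \left(-11\right) 12 = 0 \left(-11\right) 12 = 0 \cdot 12 = 0$)
$\left(H + s\right)^{2} = \left(0 + 498\right)^{2} = 498^{2} = 248004$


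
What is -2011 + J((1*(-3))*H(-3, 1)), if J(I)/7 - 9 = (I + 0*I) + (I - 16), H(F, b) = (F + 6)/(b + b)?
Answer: -2123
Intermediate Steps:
H(F, b) = (6 + F)/(2*b) (H(F, b) = (6 + F)/((2*b)) = (6 + F)*(1/(2*b)) = (6 + F)/(2*b))
J(I) = -49 + 14*I (J(I) = 63 + 7*((I + 0*I) + (I - 16)) = 63 + 7*((I + 0) + (-16 + I)) = 63 + 7*(I + (-16 + I)) = 63 + 7*(-16 + 2*I) = 63 + (-112 + 14*I) = -49 + 14*I)
-2011 + J((1*(-3))*H(-3, 1)) = -2011 + (-49 + 14*((1*(-3))*((½)*(6 - 3)/1))) = -2011 + (-49 + 14*(-3*3/2)) = -2011 + (-49 + 14*(-9/2)) = -2011 + (-49 - 63) = -2011 - 112 = -2123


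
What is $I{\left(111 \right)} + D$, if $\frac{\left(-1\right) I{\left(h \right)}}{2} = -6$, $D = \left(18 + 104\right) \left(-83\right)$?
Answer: $-10114$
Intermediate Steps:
$D = -10126$ ($D = 122 \left(-83\right) = -10126$)
$I{\left(h \right)} = 12$ ($I{\left(h \right)} = \left(-2\right) \left(-6\right) = 12$)
$I{\left(111 \right)} + D = 12 - 10126 = -10114$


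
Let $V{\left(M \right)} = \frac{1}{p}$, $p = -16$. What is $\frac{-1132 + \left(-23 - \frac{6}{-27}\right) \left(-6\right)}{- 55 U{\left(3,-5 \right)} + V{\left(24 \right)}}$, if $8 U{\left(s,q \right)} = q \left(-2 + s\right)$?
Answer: $- \frac{47776}{1647} \approx -29.008$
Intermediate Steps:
$U{\left(s,q \right)} = \frac{q \left(-2 + s\right)}{8}$
$V{\left(M \right)} = - \frac{1}{16}$ ($V{\left(M \right)} = \frac{1}{-16} = - \frac{1}{16}$)
$\frac{-1132 + \left(-23 - \frac{6}{-27}\right) \left(-6\right)}{- 55 U{\left(3,-5 \right)} + V{\left(24 \right)}} = \frac{-1132 + \left(-23 - \frac{6}{-27}\right) \left(-6\right)}{- 55 \cdot \frac{1}{8} \left(-5\right) \left(-2 + 3\right) - \frac{1}{16}} = \frac{-1132 + \left(-23 - - \frac{2}{9}\right) \left(-6\right)}{- 55 \cdot \frac{1}{8} \left(-5\right) 1 - \frac{1}{16}} = \frac{-1132 + \left(-23 + \frac{2}{9}\right) \left(-6\right)}{\left(-55\right) \left(- \frac{5}{8}\right) - \frac{1}{16}} = \frac{-1132 - - \frac{410}{3}}{\frac{275}{8} - \frac{1}{16}} = \frac{-1132 + \frac{410}{3}}{\frac{549}{16}} = \left(- \frac{2986}{3}\right) \frac{16}{549} = - \frac{47776}{1647}$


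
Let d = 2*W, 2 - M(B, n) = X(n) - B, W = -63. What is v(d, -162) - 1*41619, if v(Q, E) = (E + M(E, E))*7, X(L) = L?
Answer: -42739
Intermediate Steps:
M(B, n) = 2 + B - n (M(B, n) = 2 - (n - B) = 2 + (B - n) = 2 + B - n)
d = -126 (d = 2*(-63) = -126)
v(Q, E) = 14 + 7*E (v(Q, E) = (E + (2 + E - E))*7 = (E + 2)*7 = (2 + E)*7 = 14 + 7*E)
v(d, -162) - 1*41619 = (14 + 7*(-162)) - 1*41619 = (14 - 1134) - 41619 = -1120 - 41619 = -42739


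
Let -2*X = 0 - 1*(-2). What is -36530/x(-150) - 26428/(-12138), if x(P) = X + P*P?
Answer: 75601216/136546431 ≈ 0.55367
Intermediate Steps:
X = -1 (X = -(0 - 1*(-2))/2 = -(0 + 2)/2 = -½*2 = -1)
x(P) = -1 + P² (x(P) = -1 + P*P = -1 + P²)
-36530/x(-150) - 26428/(-12138) = -36530/(-1 + (-150)²) - 26428/(-12138) = -36530/(-1 + 22500) - 26428*(-1/12138) = -36530/22499 + 13214/6069 = 75601216/136546431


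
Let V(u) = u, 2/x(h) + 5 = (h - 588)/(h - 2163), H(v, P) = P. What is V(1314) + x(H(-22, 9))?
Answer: 4462222/3397 ≈ 1313.6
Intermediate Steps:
x(h) = 2/(-5 + (-588 + h)/(-2163 + h)) (x(h) = 2/(-5 + (h - 588)/(h - 2163)) = 2/(-5 + (-588 + h)/(-2163 + h)))
V(1314) + x(H(-22, 9)) = 1314 + 2*(2163 - 1*9)/(-10227 + 4*9) = 1314 + 2*(2163 - 9)/(-10227 + 36) = 1314 + 2*2154/(-10191) = 1314 + 2*(-1/10191)*2154 = 1314 - 1436/3397 = 4462222/3397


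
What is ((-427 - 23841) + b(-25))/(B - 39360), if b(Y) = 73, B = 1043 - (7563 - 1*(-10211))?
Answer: 8065/18697 ≈ 0.43135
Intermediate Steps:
B = -16731 (B = 1043 - (7563 + 10211) = 1043 - 1*17774 = 1043 - 17774 = -16731)
((-427 - 23841) + b(-25))/(B - 39360) = ((-427 - 23841) + 73)/(-16731 - 39360) = (-24268 + 73)/(-56091) = -24195*(-1/56091) = 8065/18697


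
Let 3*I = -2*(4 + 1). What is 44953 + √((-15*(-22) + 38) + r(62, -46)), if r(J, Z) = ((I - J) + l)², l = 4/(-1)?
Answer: 44953 + 4*√2911/3 ≈ 45025.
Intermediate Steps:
l = -4 (l = 4*(-1) = -4)
I = -10/3 (I = (-2*(4 + 1))/3 = (-2*5)/3 = (⅓)*(-10) = -10/3 ≈ -3.3333)
r(J, Z) = (-22/3 - J)² (r(J, Z) = ((-10/3 - J) - 4)² = (-22/3 - J)²)
44953 + √((-15*(-22) + 38) + r(62, -46)) = 44953 + √((-15*(-22) + 38) + (22 + 3*62)²/9) = 44953 + √((330 + 38) + (22 + 186)²/9) = 44953 + √(368 + (⅑)*208²) = 44953 + √(368 + (⅑)*43264) = 44953 + √(368 + 43264/9) = 44953 + √(46576/9) = 44953 + 4*√2911/3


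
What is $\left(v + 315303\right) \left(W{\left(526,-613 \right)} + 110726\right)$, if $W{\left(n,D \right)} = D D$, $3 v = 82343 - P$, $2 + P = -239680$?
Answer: $205614517110$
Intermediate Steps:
$P = -239682$ ($P = -2 - 239680 = -239682$)
$v = \frac{322025}{3}$ ($v = \frac{82343 - -239682}{3} = \frac{82343 + 239682}{3} = \frac{1}{3} \cdot 322025 = \frac{322025}{3} \approx 1.0734 \cdot 10^{5}$)
$W{\left(n,D \right)} = D^{2}$
$\left(v + 315303\right) \left(W{\left(526,-613 \right)} + 110726\right) = \left(\frac{322025}{3} + 315303\right) \left(\left(-613\right)^{2} + 110726\right) = \frac{1267934 \left(375769 + 110726\right)}{3} = \frac{1267934}{3} \cdot 486495 = 205614517110$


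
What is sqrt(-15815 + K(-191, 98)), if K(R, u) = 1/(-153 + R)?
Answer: I*sqrt(467871046)/172 ≈ 125.76*I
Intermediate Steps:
sqrt(-15815 + K(-191, 98)) = sqrt(-15815 + 1/(-153 - 191)) = sqrt(-15815 + 1/(-344)) = sqrt(-15815 - 1/344) = sqrt(-5440361/344) = I*sqrt(467871046)/172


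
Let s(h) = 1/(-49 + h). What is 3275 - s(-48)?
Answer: 317676/97 ≈ 3275.0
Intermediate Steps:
3275 - s(-48) = 3275 - 1/(-49 - 48) = 3275 - 1/(-97) = 3275 - 1*(-1/97) = 3275 + 1/97 = 317676/97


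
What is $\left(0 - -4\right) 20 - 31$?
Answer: $49$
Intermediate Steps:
$\left(0 - -4\right) 20 - 31 = \left(0 + 4\right) 20 - 31 = 4 \cdot 20 - 31 = 80 - 31 = 49$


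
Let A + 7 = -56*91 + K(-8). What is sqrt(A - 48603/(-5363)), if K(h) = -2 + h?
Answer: 8*I*sqrt(2293722922)/5363 ≈ 71.442*I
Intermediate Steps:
A = -5113 (A = -7 + (-56*91 + (-2 - 8)) = -7 + (-5096 - 10) = -7 - 5106 = -5113)
sqrt(A - 48603/(-5363)) = sqrt(-5113 - 48603/(-5363)) = sqrt(-5113 - 48603*(-1/5363)) = sqrt(-5113 + 48603/5363) = sqrt(-27372416/5363) = 8*I*sqrt(2293722922)/5363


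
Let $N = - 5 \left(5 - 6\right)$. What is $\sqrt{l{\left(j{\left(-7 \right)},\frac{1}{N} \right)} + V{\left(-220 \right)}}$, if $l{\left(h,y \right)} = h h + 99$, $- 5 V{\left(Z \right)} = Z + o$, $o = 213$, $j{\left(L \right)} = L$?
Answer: $\frac{3 \sqrt{415}}{5} \approx 12.223$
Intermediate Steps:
$N = 5$ ($N = \left(-5\right) \left(-1\right) = 5$)
$V{\left(Z \right)} = - \frac{213}{5} - \frac{Z}{5}$ ($V{\left(Z \right)} = - \frac{Z + 213}{5} = - \frac{213 + Z}{5} = - \frac{213}{5} - \frac{Z}{5}$)
$l{\left(h,y \right)} = 99 + h^{2}$ ($l{\left(h,y \right)} = h^{2} + 99 = 99 + h^{2}$)
$\sqrt{l{\left(j{\left(-7 \right)},\frac{1}{N} \right)} + V{\left(-220 \right)}} = \sqrt{\left(99 + \left(-7\right)^{2}\right) - - \frac{7}{5}} = \sqrt{\left(99 + 49\right) + \left(- \frac{213}{5} + 44\right)} = \sqrt{148 + \frac{7}{5}} = \sqrt{\frac{747}{5}} = \frac{3 \sqrt{415}}{5}$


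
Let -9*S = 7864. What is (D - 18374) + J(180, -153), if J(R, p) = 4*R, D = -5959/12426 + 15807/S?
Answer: -863464661735/48859032 ≈ -17673.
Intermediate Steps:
S = -7864/9 (S = -1/9*7864 = -7864/9 ≈ -873.78)
D = -907310807/48859032 (D = -5959/12426 + 15807/(-7864/9) = -5959*1/12426 + 15807*(-9/7864) = -5959/12426 - 142263/7864 = -907310807/48859032 ≈ -18.570)
(D - 18374) + J(180, -153) = (-907310807/48859032 - 18374) + 4*180 = -898643164775/48859032 + 720 = -863464661735/48859032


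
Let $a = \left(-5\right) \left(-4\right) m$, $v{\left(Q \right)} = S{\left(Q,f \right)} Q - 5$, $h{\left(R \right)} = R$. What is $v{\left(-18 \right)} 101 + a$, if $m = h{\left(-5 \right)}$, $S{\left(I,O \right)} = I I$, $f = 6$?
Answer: $-589637$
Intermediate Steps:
$S{\left(I,O \right)} = I^{2}$
$m = -5$
$v{\left(Q \right)} = -5 + Q^{3}$ ($v{\left(Q \right)} = Q^{2} Q - 5 = Q^{3} - 5 = -5 + Q^{3}$)
$a = -100$ ($a = \left(-5\right) \left(-4\right) \left(-5\right) = 20 \left(-5\right) = -100$)
$v{\left(-18 \right)} 101 + a = \left(-5 + \left(-18\right)^{3}\right) 101 - 100 = \left(-5 - 5832\right) 101 - 100 = \left(-5837\right) 101 - 100 = -589537 - 100 = -589637$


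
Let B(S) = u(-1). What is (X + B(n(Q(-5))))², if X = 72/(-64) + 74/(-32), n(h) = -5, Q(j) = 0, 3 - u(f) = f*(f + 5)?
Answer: 3249/256 ≈ 12.691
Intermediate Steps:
u(f) = 3 - f*(5 + f) (u(f) = 3 - f*(f + 5) = 3 - f*(5 + f))
X = -55/16 (X = 72*(-1/64) + 74*(-1/32) = -9/8 - 37/16 = -55/16 ≈ -3.4375)
B(S) = 7 (B(S) = 3 - 1*(-1)² - 5*(-1) = 3 - 1*1 + 5 = 3 - 1 + 5 = 7)
(X + B(n(Q(-5))))² = (-55/16 + 7)² = (57/16)² = 3249/256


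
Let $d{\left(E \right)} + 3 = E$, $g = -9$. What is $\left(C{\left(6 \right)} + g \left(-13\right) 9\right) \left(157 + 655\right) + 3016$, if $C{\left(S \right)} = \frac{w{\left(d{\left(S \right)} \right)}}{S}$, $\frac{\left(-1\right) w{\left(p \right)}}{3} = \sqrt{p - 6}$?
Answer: $858052 - 406 i \sqrt{3} \approx 8.5805 \cdot 10^{5} - 703.21 i$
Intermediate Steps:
$d{\left(E \right)} = -3 + E$
$w{\left(p \right)} = - 3 \sqrt{-6 + p}$ ($w{\left(p \right)} = - 3 \sqrt{p - 6} = - 3 \sqrt{-6 + p}$)
$C{\left(S \right)} = - \frac{3 \sqrt{-9 + S}}{S}$ ($C{\left(S \right)} = \frac{\left(-3\right) \sqrt{-6 + \left(-3 + S\right)}}{S} = \frac{\left(-3\right) \sqrt{-9 + S}}{S} = - \frac{3 \sqrt{-9 + S}}{S}$)
$\left(C{\left(6 \right)} + g \left(-13\right) 9\right) \left(157 + 655\right) + 3016 = \left(- \frac{3 \sqrt{-9 + 6}}{6} + \left(-9\right) \left(-13\right) 9\right) \left(157 + 655\right) + 3016 = \left(\left(-3\right) \frac{1}{6} \sqrt{-3} + 117 \cdot 9\right) 812 + 3016 = \left(\left(-3\right) \frac{1}{6} i \sqrt{3} + 1053\right) 812 + 3016 = \left(- \frac{i \sqrt{3}}{2} + 1053\right) 812 + 3016 = \left(1053 - \frac{i \sqrt{3}}{2}\right) 812 + 3016 = \left(855036 - 406 i \sqrt{3}\right) + 3016 = 858052 - 406 i \sqrt{3}$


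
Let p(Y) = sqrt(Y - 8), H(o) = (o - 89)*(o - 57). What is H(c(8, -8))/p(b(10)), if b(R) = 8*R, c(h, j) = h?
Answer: 1323*sqrt(2)/4 ≈ 467.75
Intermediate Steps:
H(o) = (-89 + o)*(-57 + o)
p(Y) = sqrt(-8 + Y)
H(c(8, -8))/p(b(10)) = (5073 + 8**2 - 146*8)/(sqrt(-8 + 8*10)) = (5073 + 64 - 1168)/(sqrt(-8 + 80)) = 3969/(sqrt(72)) = 3969/((6*sqrt(2))) = 3969*(sqrt(2)/12) = 1323*sqrt(2)/4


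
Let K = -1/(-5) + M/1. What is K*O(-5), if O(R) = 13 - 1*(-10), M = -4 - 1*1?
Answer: -552/5 ≈ -110.40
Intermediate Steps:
M = -5 (M = -4 - 1 = -5)
O(R) = 23 (O(R) = 13 + 10 = 23)
K = -24/5 (K = -1/(-5) - 5/1 = -1*(-⅕) - 5*1 = ⅕ - 5 = -24/5 ≈ -4.8000)
K*O(-5) = -24/5*23 = -552/5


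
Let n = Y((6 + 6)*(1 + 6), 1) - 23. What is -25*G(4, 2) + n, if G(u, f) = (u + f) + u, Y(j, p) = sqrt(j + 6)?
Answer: -273 + 3*sqrt(10) ≈ -263.51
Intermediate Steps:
Y(j, p) = sqrt(6 + j)
G(u, f) = f + 2*u (G(u, f) = (f + u) + u = f + 2*u)
n = -23 + 3*sqrt(10) (n = sqrt(6 + (6 + 6)*(1 + 6)) - 23 = sqrt(6 + 12*7) - 23 = sqrt(6 + 84) - 23 = sqrt(90) - 23 = 3*sqrt(10) - 23 = -23 + 3*sqrt(10) ≈ -13.513)
-25*G(4, 2) + n = -25*(2 + 2*4) + (-23 + 3*sqrt(10)) = -25*(2 + 8) + (-23 + 3*sqrt(10)) = -25*10 + (-23 + 3*sqrt(10)) = -250 + (-23 + 3*sqrt(10)) = -273 + 3*sqrt(10)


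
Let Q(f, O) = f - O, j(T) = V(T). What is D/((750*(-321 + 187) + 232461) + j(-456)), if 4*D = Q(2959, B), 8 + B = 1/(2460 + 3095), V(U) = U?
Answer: 4120421/730510275 ≈ 0.0056405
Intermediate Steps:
j(T) = T
B = -44439/5555 (B = -8 + 1/(2460 + 3095) = -8 + 1/5555 = -44439/5555 ≈ -7.9998)
D = 4120421/5555 (D = (2959 - 1*(-44439/5555))/4 = (2959 + 44439/5555)/4 = (¼)*(16481684/5555) = 4120421/5555 ≈ 741.75)
D/((750*(-321 + 187) + 232461) + j(-456)) = 4120421/(5555*((750*(-321 + 187) + 232461) - 456)) = 4120421/(5555*((750*(-134) + 232461) - 456)) = 4120421/(5555*((-100500 + 232461) - 456)) = 4120421/(5555*(131961 - 456)) = (4120421/5555)/131505 = (4120421/5555)*(1/131505) = 4120421/730510275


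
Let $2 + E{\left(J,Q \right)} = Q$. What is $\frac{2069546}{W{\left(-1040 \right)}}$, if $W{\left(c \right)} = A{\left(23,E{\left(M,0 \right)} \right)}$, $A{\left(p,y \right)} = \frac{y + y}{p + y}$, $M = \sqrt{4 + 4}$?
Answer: $- \frac{21730233}{2} \approx -1.0865 \cdot 10^{7}$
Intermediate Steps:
$M = 2 \sqrt{2}$ ($M = \sqrt{8} = 2 \sqrt{2} \approx 2.8284$)
$E{\left(J,Q \right)} = -2 + Q$
$A{\left(p,y \right)} = \frac{2 y}{p + y}$
$W{\left(c \right)} = - \frac{4}{21}$ ($W{\left(c \right)} = \frac{2 \left(-2 + 0\right)}{23 + \left(-2 + 0\right)} = 2 \left(-2\right) \frac{1}{23 - 2} = 2 \left(-2\right) \frac{1}{21} = - \frac{4}{21}$)
$\frac{2069546}{W{\left(-1040 \right)}} = \frac{2069546}{- \frac{4}{21}} = 2069546 \left(- \frac{21}{4}\right) = - \frac{21730233}{2}$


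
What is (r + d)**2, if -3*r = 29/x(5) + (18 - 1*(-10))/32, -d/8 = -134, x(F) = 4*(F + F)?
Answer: 258309184/225 ≈ 1.1480e+6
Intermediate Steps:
x(F) = 8*F (x(F) = 4*(2*F) = 8*F)
d = 1072 (d = -8*(-134) = 1072)
r = -8/15 (r = -(29/((8*5)) + (18 - 1*(-10))/32)/3 = -(29/40 + (18 + 10)*(1/32))/3 = -(29*(1/40) + 28*(1/32))/3 = -(29/40 + 7/8)/3 = -1/3*8/5 = -8/15 ≈ -0.53333)
(r + d)**2 = (-8/15 + 1072)**2 = (16072/15)**2 = 258309184/225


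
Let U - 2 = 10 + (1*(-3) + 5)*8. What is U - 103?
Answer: -75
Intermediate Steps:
U = 28 (U = 2 + (10 + (1*(-3) + 5)*8) = 2 + (10 + (-3 + 5)*8) = 2 + (10 + 2*8) = 2 + (10 + 16) = 2 + 26 = 28)
U - 103 = 28 - 103 = -75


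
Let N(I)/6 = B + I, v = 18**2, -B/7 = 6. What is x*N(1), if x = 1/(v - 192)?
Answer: -41/22 ≈ -1.8636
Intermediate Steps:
B = -42 (B = -7*6 = -42)
v = 324
N(I) = -252 + 6*I (N(I) = 6*(-42 + I) = -252 + 6*I)
x = 1/132 (x = 1/(324 - 192) = 1/132 ≈ 0.0075758)
x*N(1) = (-252 + 6*1)/132 = (-252 + 6)/132 = (1/132)*(-246) = -41/22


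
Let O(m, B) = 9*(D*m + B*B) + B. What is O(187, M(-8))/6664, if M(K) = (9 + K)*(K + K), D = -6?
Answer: -3905/3332 ≈ -1.1720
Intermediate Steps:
M(K) = 2*K*(9 + K) (M(K) = (9 + K)*(2*K) = 2*K*(9 + K))
O(m, B) = B - 54*m + 9*B**2 (O(m, B) = 9*(-6*m + B*B) + B = 9*(-6*m + B**2) + B = 9*(B**2 - 6*m) + B = (-54*m + 9*B**2) + B = B - 54*m + 9*B**2)
O(187, M(-8))/6664 = (2*(-8)*(9 - 8) - 54*187 + 9*(2*(-8)*(9 - 8))**2)/6664 = (2*(-8)*1 - 10098 + 9*(2*(-8)*1)**2)*(1/6664) = (-16 - 10098 + 9*(-16)**2)*(1/6664) = (-16 - 10098 + 9*256)*(1/6664) = (-16 - 10098 + 2304)*(1/6664) = -7810*1/6664 = -3905/3332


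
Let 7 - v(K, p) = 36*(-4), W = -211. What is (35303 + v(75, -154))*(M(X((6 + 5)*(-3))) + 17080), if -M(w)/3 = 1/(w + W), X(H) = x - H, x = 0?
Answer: 53894387661/89 ≈ 6.0555e+8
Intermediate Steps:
X(H) = -H (X(H) = 0 - H = -H)
v(K, p) = 151 (v(K, p) = 7 - 36*(-4) = 7 - 1*(-144) = 7 + 144 = 151)
M(w) = -3/(-211 + w) (M(w) = -3/(w - 211) = -3/(-211 + w))
(35303 + v(75, -154))*(M(X((6 + 5)*(-3))) + 17080) = (35303 + 151)*(-3/(-211 - (6 + 5)*(-3)) + 17080) = 35454*(-3/(-211 - 11*(-3)) + 17080) = 35454*(-3/(-211 - 1*(-33)) + 17080) = 35454*(-3/(-211 + 33) + 17080) = 35454*(-3/(-178) + 17080) = 35454*(-3*(-1/178) + 17080) = 35454*(3/178 + 17080) = 35454*(3040243/178) = 53894387661/89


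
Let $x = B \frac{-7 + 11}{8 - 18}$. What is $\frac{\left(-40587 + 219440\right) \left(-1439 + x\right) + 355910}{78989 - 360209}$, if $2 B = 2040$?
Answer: $\frac{329985581}{281220} \approx 1173.4$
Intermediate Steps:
$B = 1020$ ($B = \frac{1}{2} \cdot 2040 = 1020$)
$x = -408$ ($x = 1020 \frac{-7 + 11}{8 - 18} = 1020 \frac{4}{-10} = 1020 \cdot 4 \left(- \frac{1}{10}\right) = 1020 \left(- \frac{2}{5}\right) = -408$)
$\frac{\left(-40587 + 219440\right) \left(-1439 + x\right) + 355910}{78989 - 360209} = \frac{\left(-40587 + 219440\right) \left(-1439 - 408\right) + 355910}{78989 - 360209} = \frac{178853 \left(-1847\right) + 355910}{-281220} = \left(-330341491 + 355910\right) \left(- \frac{1}{281220}\right) = \left(-329985581\right) \left(- \frac{1}{281220}\right) = \frac{329985581}{281220}$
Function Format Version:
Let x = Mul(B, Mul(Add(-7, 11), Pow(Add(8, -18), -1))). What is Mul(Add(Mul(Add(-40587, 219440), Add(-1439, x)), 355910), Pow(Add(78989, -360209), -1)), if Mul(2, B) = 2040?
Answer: Rational(329985581, 281220) ≈ 1173.4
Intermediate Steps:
B = 1020 (B = Mul(Rational(1, 2), 2040) = 1020)
x = -408 (x = Mul(1020, Mul(Add(-7, 11), Pow(Add(8, -18), -1))) = Mul(1020, Mul(4, Pow(-10, -1))) = Mul(1020, Mul(4, Rational(-1, 10))) = Mul(1020, Rational(-2, 5)) = -408)
Mul(Add(Mul(Add(-40587, 219440), Add(-1439, x)), 355910), Pow(Add(78989, -360209), -1)) = Mul(Add(Mul(Add(-40587, 219440), Add(-1439, -408)), 355910), Pow(Add(78989, -360209), -1)) = Mul(Add(Mul(178853, -1847), 355910), Pow(-281220, -1)) = Mul(Add(-330341491, 355910), Rational(-1, 281220)) = Mul(-329985581, Rational(-1, 281220)) = Rational(329985581, 281220)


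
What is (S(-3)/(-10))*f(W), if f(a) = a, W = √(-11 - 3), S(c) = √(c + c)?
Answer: √21/5 ≈ 0.91652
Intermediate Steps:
S(c) = √2*√c (S(c) = √(2*c) = √2*√c)
W = I*√14 (W = √(-14) = I*√14 ≈ 3.7417*I)
(S(-3)/(-10))*f(W) = ((√2*√(-3))/(-10))*(I*√14) = ((√2*(I*√3))*(-⅒))*(I*√14) = ((I*√6)*(-⅒))*(I*√14) = (-I*√6/10)*(I*√14) = √21/5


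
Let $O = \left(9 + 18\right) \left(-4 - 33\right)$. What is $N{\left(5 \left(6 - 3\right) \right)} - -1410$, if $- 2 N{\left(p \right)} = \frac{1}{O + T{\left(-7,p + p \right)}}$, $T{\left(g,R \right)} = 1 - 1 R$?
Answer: $\frac{2898961}{2056} \approx 1410.0$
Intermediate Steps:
$T{\left(g,R \right)} = 1 - R$
$O = -999$ ($O = 27 \left(-37\right) = -999$)
$N{\left(p \right)} = - \frac{1}{2 \left(-998 - 2 p\right)}$ ($N{\left(p \right)} = - \frac{1}{2 \left(-999 - \left(-1 + 2 p\right)\right)} = - \frac{1}{2 \left(-998 - 2 p\right)}$)
$N{\left(5 \left(6 - 3\right) \right)} - -1410 = \frac{1}{4 \left(499 + 5 \left(6 - 3\right)\right)} - -1410 = \frac{1}{4 \left(499 + 5 \cdot 3\right)} + 1410 = \frac{1}{4 \left(499 + 15\right)} + 1410 = \frac{1}{4 \cdot 514} + 1410 = \frac{1}{4} \cdot \frac{1}{514} + 1410 = \frac{1}{2056} + 1410 = \frac{2898961}{2056}$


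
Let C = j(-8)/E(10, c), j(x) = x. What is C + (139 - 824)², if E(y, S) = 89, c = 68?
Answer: 41761017/89 ≈ 4.6923e+5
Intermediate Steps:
C = -8/89 ≈ -0.089888
C + (139 - 824)² = -8/89 + (139 - 824)² = -8/89 + (-685)² = -8/89 + 469225 = 41761017/89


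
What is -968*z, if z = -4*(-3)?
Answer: -11616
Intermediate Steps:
z = 12
-968*z = -968*12 = -11616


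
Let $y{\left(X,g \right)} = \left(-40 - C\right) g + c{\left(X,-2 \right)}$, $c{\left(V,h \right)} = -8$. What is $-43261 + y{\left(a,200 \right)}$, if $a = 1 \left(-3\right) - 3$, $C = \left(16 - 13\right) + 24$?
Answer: $-56669$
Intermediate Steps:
$C = 27$ ($C = 3 + 24 = 27$)
$a = -6$ ($a = -3 - 3 = -6$)
$y{\left(X,g \right)} = -8 - 67 g$ ($y{\left(X,g \right)} = \left(-40 - 27\right) g - 8 = - 67 g - 8 = -8 - 67 g$)
$-43261 + y{\left(a,200 \right)} = -43261 - 13408 = -56669$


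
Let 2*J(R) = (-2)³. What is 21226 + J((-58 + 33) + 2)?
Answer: 21222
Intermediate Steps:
J(R) = -4 (J(R) = (½)*(-2)³ = (½)*(-8) = -4)
21226 + J((-58 + 33) + 2) = 21226 - 4 = 21222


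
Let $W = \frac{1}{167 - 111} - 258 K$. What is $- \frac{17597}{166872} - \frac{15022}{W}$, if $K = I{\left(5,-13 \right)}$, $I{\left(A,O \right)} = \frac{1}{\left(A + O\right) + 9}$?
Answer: $\frac{140123842445}{2410799784} \approx 58.123$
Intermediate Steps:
$I{\left(A,O \right)} = \frac{1}{9 + A + O}$
$K = 1$ ($K = \frac{1}{9 + 5 - 13} = 1^{-1} = 1$)
$W = - \frac{14447}{56}$ ($W = \frac{1}{167 - 111} - 258 = \frac{1}{56} - 258 = - \frac{14447}{56} \approx -257.98$)
$- \frac{17597}{166872} - \frac{15022}{W} = - \frac{17597}{166872} - \frac{15022}{- \frac{14447}{56}} = \left(-17597\right) \frac{1}{166872} - - \frac{841232}{14447} = - \frac{17597}{166872} + \frac{841232}{14447} = \frac{140123842445}{2410799784}$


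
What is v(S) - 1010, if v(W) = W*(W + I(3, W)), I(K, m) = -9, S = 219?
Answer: 44980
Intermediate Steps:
v(W) = W*(-9 + W) (v(W) = W*(W - 9) = W*(-9 + W))
v(S) - 1010 = 219*(-9 + 219) - 1010 = 219*210 - 1010 = 45990 - 1010 = 44980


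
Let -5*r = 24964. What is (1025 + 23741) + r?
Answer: 98866/5 ≈ 19773.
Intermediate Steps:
r = -24964/5 (r = -⅕*24964 = -24964/5 ≈ -4992.8)
(1025 + 23741) + r = (1025 + 23741) - 24964/5 = 24766 - 24964/5 = 98866/5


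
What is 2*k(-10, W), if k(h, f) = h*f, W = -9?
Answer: 180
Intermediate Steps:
k(h, f) = f*h
2*k(-10, W) = 2*(-9*(-10)) = 2*90 = 180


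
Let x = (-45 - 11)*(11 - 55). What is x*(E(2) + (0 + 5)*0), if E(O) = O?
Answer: 4928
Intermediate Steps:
x = 2464 (x = -56*(-44) = 2464)
x*(E(2) + (0 + 5)*0) = 2464*(2 + (0 + 5)*0) = 2464*(2 + 5*0) = 2464*(2 + 0) = 2464*2 = 4928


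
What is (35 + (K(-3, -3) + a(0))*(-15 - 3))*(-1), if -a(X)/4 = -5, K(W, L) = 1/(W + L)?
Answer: 322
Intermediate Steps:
K(W, L) = 1/(L + W)
a(X) = 20 (a(X) = -4*(-5) = 20)
(35 + (K(-3, -3) + a(0))*(-15 - 3))*(-1) = (35 + (1/(-3 - 3) + 20)*(-15 - 3))*(-1) = (35 + (1/(-6) + 20)*(-18))*(-1) = (35 + (-⅙ + 20)*(-18))*(-1) = (35 + (119/6)*(-18))*(-1) = (35 - 357)*(-1) = -322*(-1) = 322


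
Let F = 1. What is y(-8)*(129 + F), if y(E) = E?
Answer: -1040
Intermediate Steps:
y(-8)*(129 + F) = -8*(129 + 1) = -8*130 = -1040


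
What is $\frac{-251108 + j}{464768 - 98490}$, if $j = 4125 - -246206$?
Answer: $- \frac{777}{366278} \approx -0.0021213$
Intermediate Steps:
$j = 250331$ ($j = 4125 + 246206 = 250331$)
$\frac{-251108 + j}{464768 - 98490} = \frac{-251108 + 250331}{464768 - 98490} = - \frac{777}{366278}$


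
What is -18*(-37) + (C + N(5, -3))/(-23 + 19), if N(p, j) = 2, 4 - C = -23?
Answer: 2635/4 ≈ 658.75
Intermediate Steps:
C = 27 (C = 4 - 1*(-23) = 4 + 23 = 27)
-18*(-37) + (C + N(5, -3))/(-23 + 19) = -18*(-37) + (27 + 2)/(-23 + 19) = 666 + 29/(-4) = 666 + 29*(-¼) = 666 - 29/4 = 2635/4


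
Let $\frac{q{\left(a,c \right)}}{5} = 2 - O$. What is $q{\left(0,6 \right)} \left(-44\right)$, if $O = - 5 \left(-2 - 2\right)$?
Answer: $3960$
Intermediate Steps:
$O = 20$ ($O = \left(-5\right) \left(-4\right) = 20$)
$q{\left(a,c \right)} = -90$ ($q{\left(a,c \right)} = 5 \left(2 - 20\right) = 5 \left(-18\right) = -90$)
$q{\left(0,6 \right)} \left(-44\right) = \left(-90\right) \left(-44\right) = 3960$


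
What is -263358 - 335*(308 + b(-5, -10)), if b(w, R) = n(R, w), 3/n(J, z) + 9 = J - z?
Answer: -5130527/14 ≈ -3.6647e+5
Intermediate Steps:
n(J, z) = 3/(-9 + J - z) (n(J, z) = 3/(-9 + (J - z)) = 3/(-9 + J - z))
b(w, R) = -3/(9 + w - R)
-263358 - 335*(308 + b(-5, -10)) = -263358 - 335*(308 - 3/(9 - 5 - 1*(-10))) = -263358 - 335*(308 - 3/(9 - 5 + 10)) = -263358 - 335*(308 - 3/14) = -263358 - 335*4309/14 = -263358 - 1*1443515/14 = -263358 - 1443515/14 = -5130527/14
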